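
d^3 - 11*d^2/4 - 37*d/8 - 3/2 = (d - 4)*(d + 1/2)*(d + 3/4)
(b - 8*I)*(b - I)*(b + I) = b^3 - 8*I*b^2 + b - 8*I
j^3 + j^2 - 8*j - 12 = (j - 3)*(j + 2)^2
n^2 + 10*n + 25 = (n + 5)^2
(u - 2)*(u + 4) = u^2 + 2*u - 8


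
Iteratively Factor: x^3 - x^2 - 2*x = (x)*(x^2 - x - 2) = x*(x - 2)*(x + 1)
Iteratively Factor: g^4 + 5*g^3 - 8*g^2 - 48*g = (g + 4)*(g^3 + g^2 - 12*g) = (g + 4)^2*(g^2 - 3*g) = g*(g + 4)^2*(g - 3)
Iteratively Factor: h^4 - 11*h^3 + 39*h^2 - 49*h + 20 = (h - 1)*(h^3 - 10*h^2 + 29*h - 20) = (h - 5)*(h - 1)*(h^2 - 5*h + 4) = (h - 5)*(h - 1)^2*(h - 4)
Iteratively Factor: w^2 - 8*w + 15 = (w - 5)*(w - 3)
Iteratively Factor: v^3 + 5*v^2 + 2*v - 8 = (v - 1)*(v^2 + 6*v + 8) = (v - 1)*(v + 4)*(v + 2)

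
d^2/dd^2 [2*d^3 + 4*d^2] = 12*d + 8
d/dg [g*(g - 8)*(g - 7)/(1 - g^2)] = (-g^4 + 59*g^2 - 30*g + 56)/(g^4 - 2*g^2 + 1)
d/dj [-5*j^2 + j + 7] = 1 - 10*j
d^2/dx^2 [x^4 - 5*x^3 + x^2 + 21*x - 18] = 12*x^2 - 30*x + 2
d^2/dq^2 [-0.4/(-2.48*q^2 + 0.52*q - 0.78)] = (-4.92032*q^2 + 1.03168*q + 0.4*(4.96*q - 0.52)*(9.92*q - 1.04) - 1.54752)/(2.48*q^2 - 0.52*q + 0.78)^3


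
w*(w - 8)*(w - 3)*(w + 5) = w^4 - 6*w^3 - 31*w^2 + 120*w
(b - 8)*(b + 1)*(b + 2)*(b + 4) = b^4 - b^3 - 42*b^2 - 104*b - 64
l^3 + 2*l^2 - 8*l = l*(l - 2)*(l + 4)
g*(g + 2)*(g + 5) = g^3 + 7*g^2 + 10*g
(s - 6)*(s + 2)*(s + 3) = s^3 - s^2 - 24*s - 36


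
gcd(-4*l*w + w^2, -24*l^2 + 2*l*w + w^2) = -4*l + w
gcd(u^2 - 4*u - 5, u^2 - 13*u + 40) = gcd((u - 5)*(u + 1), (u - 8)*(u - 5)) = u - 5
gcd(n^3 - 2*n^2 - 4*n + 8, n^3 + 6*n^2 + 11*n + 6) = n + 2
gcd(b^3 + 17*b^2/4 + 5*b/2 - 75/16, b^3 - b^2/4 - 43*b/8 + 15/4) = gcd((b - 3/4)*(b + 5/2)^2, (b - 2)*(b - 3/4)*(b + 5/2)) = b^2 + 7*b/4 - 15/8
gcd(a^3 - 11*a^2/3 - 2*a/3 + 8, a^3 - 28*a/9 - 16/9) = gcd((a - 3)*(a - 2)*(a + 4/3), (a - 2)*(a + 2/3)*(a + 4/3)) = a^2 - 2*a/3 - 8/3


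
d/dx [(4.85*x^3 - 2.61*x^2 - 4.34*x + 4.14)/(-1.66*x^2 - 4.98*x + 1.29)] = (-8.051*x^4 - 48.306*x^3 + 24.5629*x^2 + 7.011*x + 15.0186)/(2.7556*x^4 + 16.5336*x^3 + 20.5176*x^2 - 12.8484*x + 1.6641)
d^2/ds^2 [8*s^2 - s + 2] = 16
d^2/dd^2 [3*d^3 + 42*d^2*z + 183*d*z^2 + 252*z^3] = 18*d + 84*z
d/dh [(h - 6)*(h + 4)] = 2*h - 2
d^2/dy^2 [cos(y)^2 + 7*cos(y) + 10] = -7*cos(y) - 2*cos(2*y)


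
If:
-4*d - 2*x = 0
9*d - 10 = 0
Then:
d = 10/9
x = -20/9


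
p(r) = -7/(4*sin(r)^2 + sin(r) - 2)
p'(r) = -7*(-8*sin(r)*cos(r) - cos(r))/(4*sin(r)^2 + sin(r) - 2)^2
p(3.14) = 3.50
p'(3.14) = -1.78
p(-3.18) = 3.58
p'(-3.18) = -2.39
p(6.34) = 3.63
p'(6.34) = 2.73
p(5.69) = 5.35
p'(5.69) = -11.76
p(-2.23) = 24.05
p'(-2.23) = 269.46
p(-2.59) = 4.91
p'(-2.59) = 9.37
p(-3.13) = 3.48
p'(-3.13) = -1.57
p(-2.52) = 5.71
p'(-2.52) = 13.85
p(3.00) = 3.93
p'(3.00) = -4.66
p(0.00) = 3.50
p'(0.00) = 1.75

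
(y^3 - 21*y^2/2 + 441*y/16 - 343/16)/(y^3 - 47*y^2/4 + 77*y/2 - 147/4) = (y - 7/4)/(y - 3)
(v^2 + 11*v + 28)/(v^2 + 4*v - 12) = (v^2 + 11*v + 28)/(v^2 + 4*v - 12)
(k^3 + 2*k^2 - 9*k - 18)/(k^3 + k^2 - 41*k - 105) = (k^2 - k - 6)/(k^2 - 2*k - 35)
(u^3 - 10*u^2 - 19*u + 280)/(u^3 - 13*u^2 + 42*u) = (u^2 - 3*u - 40)/(u*(u - 6))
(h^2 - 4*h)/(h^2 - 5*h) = (h - 4)/(h - 5)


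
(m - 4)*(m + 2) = m^2 - 2*m - 8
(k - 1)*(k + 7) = k^2 + 6*k - 7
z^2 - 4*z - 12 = (z - 6)*(z + 2)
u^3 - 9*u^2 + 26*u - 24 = (u - 4)*(u - 3)*(u - 2)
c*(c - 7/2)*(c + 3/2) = c^3 - 2*c^2 - 21*c/4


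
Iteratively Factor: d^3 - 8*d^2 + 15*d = (d)*(d^2 - 8*d + 15) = d*(d - 3)*(d - 5)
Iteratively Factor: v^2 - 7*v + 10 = (v - 5)*(v - 2)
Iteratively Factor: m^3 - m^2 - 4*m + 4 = (m + 2)*(m^2 - 3*m + 2) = (m - 2)*(m + 2)*(m - 1)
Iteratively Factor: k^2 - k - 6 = (k - 3)*(k + 2)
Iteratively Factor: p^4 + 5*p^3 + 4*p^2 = (p + 1)*(p^3 + 4*p^2) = (p + 1)*(p + 4)*(p^2) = p*(p + 1)*(p + 4)*(p)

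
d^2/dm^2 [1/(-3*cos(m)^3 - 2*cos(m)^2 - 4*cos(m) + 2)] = -((25*cos(m) + 16*cos(2*m) + 27*cos(3*m))*(3*cos(m)^3 + 2*cos(m)^2 + 4*cos(m) - 2)/4 + 2*(9*cos(m)^2 + 4*cos(m) + 4)^2*sin(m)^2)/(3*cos(m)^3 + 2*cos(m)^2 + 4*cos(m) - 2)^3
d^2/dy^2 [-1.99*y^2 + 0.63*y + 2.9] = -3.98000000000000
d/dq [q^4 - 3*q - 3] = 4*q^3 - 3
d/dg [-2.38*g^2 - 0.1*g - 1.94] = -4.76*g - 0.1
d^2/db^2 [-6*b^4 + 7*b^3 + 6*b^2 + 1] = -72*b^2 + 42*b + 12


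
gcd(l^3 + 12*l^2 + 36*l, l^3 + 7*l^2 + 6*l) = l^2 + 6*l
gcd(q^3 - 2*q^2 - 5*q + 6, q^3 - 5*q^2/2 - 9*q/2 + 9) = q^2 - q - 6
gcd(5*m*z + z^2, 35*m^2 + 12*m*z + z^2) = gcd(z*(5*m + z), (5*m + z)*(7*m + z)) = 5*m + z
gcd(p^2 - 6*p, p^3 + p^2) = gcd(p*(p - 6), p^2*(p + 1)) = p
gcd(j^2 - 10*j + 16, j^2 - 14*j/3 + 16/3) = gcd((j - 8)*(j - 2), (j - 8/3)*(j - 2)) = j - 2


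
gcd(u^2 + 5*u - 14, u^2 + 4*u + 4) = 1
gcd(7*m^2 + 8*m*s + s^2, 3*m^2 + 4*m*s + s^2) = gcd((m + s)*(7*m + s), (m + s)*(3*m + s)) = m + s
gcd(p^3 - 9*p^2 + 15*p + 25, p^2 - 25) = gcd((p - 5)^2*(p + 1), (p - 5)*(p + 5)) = p - 5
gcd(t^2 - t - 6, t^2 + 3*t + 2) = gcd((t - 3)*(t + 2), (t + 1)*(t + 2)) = t + 2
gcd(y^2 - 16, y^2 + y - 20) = y - 4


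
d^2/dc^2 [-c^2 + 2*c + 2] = -2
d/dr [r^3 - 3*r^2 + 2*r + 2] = 3*r^2 - 6*r + 2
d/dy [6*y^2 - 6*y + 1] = 12*y - 6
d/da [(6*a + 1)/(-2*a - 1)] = -4/(2*a + 1)^2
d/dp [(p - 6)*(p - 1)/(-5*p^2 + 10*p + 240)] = (-5*p^2 + 108*p - 348)/(5*(p^4 - 4*p^3 - 92*p^2 + 192*p + 2304))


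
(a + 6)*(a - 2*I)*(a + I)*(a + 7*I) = a^4 + 6*a^3 + 6*I*a^3 + 9*a^2 + 36*I*a^2 + 54*a + 14*I*a + 84*I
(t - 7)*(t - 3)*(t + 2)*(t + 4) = t^4 - 4*t^3 - 31*t^2 + 46*t + 168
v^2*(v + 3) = v^3 + 3*v^2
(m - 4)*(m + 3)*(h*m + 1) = h*m^3 - h*m^2 - 12*h*m + m^2 - m - 12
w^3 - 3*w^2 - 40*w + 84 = (w - 7)*(w - 2)*(w + 6)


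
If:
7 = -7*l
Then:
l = -1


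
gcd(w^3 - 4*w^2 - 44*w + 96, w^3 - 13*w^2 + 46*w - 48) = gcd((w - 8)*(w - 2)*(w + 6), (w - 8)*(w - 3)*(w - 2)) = w^2 - 10*w + 16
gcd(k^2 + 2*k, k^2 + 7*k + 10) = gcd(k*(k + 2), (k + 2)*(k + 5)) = k + 2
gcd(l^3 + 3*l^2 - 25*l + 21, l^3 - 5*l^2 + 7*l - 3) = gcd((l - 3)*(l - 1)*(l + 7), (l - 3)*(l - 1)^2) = l^2 - 4*l + 3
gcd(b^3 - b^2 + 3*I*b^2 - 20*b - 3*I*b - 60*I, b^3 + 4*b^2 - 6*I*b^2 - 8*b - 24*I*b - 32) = b + 4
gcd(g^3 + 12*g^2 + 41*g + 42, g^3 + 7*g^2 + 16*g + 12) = g^2 + 5*g + 6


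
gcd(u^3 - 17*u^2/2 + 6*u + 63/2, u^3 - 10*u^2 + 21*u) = u^2 - 10*u + 21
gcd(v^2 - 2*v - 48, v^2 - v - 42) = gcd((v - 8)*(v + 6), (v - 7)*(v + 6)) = v + 6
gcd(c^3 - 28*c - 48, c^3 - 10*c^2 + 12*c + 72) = c^2 - 4*c - 12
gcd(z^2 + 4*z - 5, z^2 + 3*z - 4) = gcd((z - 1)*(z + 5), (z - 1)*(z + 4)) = z - 1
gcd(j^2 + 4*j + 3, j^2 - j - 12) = j + 3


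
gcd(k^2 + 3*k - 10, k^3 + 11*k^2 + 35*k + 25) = k + 5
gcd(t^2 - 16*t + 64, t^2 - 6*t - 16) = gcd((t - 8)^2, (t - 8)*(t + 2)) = t - 8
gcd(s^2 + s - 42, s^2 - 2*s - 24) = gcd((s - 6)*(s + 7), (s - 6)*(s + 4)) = s - 6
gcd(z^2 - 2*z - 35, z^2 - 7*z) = z - 7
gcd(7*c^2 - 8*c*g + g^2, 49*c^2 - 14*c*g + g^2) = 7*c - g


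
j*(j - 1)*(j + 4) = j^3 + 3*j^2 - 4*j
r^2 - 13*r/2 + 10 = (r - 4)*(r - 5/2)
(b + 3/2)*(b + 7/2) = b^2 + 5*b + 21/4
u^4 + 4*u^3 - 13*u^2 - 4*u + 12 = (u - 2)*(u - 1)*(u + 1)*(u + 6)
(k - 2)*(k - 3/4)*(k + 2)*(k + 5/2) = k^4 + 7*k^3/4 - 47*k^2/8 - 7*k + 15/2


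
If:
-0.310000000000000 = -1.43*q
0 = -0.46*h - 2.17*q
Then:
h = -1.02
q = 0.22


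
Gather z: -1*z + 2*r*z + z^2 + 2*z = z^2 + z*(2*r + 1)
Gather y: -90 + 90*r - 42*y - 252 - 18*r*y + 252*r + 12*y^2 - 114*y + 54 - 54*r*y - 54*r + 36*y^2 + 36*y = 288*r + 48*y^2 + y*(-72*r - 120) - 288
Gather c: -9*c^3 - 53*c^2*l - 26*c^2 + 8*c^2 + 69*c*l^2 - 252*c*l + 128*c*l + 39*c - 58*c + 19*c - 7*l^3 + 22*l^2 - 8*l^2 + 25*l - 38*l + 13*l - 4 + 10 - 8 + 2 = -9*c^3 + c^2*(-53*l - 18) + c*(69*l^2 - 124*l) - 7*l^3 + 14*l^2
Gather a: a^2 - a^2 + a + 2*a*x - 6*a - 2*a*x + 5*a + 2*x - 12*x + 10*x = 0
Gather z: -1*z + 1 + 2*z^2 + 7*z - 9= 2*z^2 + 6*z - 8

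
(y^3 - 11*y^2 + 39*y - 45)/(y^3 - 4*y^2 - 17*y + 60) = (y - 3)/(y + 4)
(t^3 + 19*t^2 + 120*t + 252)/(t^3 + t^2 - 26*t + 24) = (t^2 + 13*t + 42)/(t^2 - 5*t + 4)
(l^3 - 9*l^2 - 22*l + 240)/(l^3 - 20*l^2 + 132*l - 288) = (l + 5)/(l - 6)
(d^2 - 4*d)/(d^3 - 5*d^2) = (d - 4)/(d*(d - 5))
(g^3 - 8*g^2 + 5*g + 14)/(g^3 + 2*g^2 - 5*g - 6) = (g - 7)/(g + 3)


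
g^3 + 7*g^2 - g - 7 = (g - 1)*(g + 1)*(g + 7)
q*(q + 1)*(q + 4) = q^3 + 5*q^2 + 4*q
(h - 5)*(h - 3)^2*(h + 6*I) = h^4 - 11*h^3 + 6*I*h^3 + 39*h^2 - 66*I*h^2 - 45*h + 234*I*h - 270*I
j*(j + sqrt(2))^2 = j^3 + 2*sqrt(2)*j^2 + 2*j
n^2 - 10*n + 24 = (n - 6)*(n - 4)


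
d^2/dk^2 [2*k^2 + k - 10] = 4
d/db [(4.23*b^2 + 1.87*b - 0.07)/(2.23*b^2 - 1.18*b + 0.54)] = (-9.1615*b^2 + 4.8806*b + 0.9272)/(4.9729*b^4 - 5.2628*b^3 + 3.8008*b^2 - 1.2744*b + 0.2916)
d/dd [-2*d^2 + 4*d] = 4 - 4*d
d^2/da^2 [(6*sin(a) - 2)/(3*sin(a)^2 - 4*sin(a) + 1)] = -(2*sin(a) + 4)/(sin(a) - 1)^2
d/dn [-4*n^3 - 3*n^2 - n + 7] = -12*n^2 - 6*n - 1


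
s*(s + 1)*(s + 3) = s^3 + 4*s^2 + 3*s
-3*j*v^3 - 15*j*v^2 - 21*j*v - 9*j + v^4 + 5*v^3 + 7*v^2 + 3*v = (-3*j + v)*(v + 1)^2*(v + 3)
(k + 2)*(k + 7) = k^2 + 9*k + 14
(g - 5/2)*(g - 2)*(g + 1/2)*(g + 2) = g^4 - 2*g^3 - 21*g^2/4 + 8*g + 5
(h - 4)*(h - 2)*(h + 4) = h^3 - 2*h^2 - 16*h + 32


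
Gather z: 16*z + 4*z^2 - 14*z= 4*z^2 + 2*z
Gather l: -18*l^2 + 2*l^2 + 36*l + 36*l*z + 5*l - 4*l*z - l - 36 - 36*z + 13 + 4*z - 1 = -16*l^2 + l*(32*z + 40) - 32*z - 24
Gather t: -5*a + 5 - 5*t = -5*a - 5*t + 5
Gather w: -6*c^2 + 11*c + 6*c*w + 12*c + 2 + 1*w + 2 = -6*c^2 + 23*c + w*(6*c + 1) + 4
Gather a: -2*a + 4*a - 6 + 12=2*a + 6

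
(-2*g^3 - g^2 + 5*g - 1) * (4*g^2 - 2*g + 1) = -8*g^5 + 20*g^3 - 15*g^2 + 7*g - 1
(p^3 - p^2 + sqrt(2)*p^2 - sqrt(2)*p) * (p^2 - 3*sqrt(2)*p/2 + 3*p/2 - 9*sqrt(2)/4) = p^5 - sqrt(2)*p^4/2 + p^4/2 - 9*p^3/2 - sqrt(2)*p^3/4 - 3*p^2/2 + 3*sqrt(2)*p^2/4 + 9*p/2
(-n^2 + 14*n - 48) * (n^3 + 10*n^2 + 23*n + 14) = -n^5 + 4*n^4 + 69*n^3 - 172*n^2 - 908*n - 672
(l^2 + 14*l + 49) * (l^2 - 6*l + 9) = l^4 + 8*l^3 - 26*l^2 - 168*l + 441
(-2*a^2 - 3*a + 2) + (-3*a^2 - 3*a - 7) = -5*a^2 - 6*a - 5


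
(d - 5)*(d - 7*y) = d^2 - 7*d*y - 5*d + 35*y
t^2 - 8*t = t*(t - 8)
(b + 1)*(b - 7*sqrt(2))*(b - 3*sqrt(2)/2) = b^3 - 17*sqrt(2)*b^2/2 + b^2 - 17*sqrt(2)*b/2 + 21*b + 21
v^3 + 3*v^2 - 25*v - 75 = (v - 5)*(v + 3)*(v + 5)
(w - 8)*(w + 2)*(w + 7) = w^3 + w^2 - 58*w - 112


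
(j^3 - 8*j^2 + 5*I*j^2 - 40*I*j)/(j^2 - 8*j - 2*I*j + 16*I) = j*(j + 5*I)/(j - 2*I)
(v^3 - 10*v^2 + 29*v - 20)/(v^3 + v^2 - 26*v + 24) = (v - 5)/(v + 6)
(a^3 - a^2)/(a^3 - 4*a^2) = (a - 1)/(a - 4)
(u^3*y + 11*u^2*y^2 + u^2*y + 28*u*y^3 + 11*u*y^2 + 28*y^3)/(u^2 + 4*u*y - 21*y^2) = y*(-u^2 - 4*u*y - u - 4*y)/(-u + 3*y)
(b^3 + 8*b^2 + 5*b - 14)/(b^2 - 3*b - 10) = (b^2 + 6*b - 7)/(b - 5)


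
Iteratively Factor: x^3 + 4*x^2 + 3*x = (x + 1)*(x^2 + 3*x) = x*(x + 1)*(x + 3)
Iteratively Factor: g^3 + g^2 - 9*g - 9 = (g + 3)*(g^2 - 2*g - 3) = (g - 3)*(g + 3)*(g + 1)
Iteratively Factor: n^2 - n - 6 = (n - 3)*(n + 2)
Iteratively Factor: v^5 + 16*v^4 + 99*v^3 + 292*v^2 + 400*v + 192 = (v + 1)*(v^4 + 15*v^3 + 84*v^2 + 208*v + 192) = (v + 1)*(v + 4)*(v^3 + 11*v^2 + 40*v + 48) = (v + 1)*(v + 4)^2*(v^2 + 7*v + 12) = (v + 1)*(v + 3)*(v + 4)^2*(v + 4)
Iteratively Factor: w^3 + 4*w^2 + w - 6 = (w - 1)*(w^2 + 5*w + 6) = (w - 1)*(w + 2)*(w + 3)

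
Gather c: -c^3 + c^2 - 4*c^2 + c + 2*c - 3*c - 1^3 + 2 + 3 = -c^3 - 3*c^2 + 4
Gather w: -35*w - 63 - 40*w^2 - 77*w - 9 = -40*w^2 - 112*w - 72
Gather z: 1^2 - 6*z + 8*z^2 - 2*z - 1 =8*z^2 - 8*z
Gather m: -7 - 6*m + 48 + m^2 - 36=m^2 - 6*m + 5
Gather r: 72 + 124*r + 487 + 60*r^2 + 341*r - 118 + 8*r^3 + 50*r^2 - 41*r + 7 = 8*r^3 + 110*r^2 + 424*r + 448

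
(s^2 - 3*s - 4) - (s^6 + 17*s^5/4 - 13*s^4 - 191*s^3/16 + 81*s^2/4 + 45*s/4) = -s^6 - 17*s^5/4 + 13*s^4 + 191*s^3/16 - 77*s^2/4 - 57*s/4 - 4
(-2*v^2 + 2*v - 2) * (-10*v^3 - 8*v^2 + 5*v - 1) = 20*v^5 - 4*v^4 - 6*v^3 + 28*v^2 - 12*v + 2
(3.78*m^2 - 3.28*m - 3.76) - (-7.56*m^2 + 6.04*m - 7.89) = 11.34*m^2 - 9.32*m + 4.13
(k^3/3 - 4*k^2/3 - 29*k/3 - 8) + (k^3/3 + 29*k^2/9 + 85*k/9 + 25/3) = 2*k^3/3 + 17*k^2/9 - 2*k/9 + 1/3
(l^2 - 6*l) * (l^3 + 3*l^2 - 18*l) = l^5 - 3*l^4 - 36*l^3 + 108*l^2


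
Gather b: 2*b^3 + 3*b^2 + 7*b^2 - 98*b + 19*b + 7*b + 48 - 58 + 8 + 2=2*b^3 + 10*b^2 - 72*b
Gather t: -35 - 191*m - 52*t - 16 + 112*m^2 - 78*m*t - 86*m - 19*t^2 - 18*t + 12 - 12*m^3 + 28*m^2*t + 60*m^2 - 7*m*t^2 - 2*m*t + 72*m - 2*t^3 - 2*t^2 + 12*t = -12*m^3 + 172*m^2 - 205*m - 2*t^3 + t^2*(-7*m - 21) + t*(28*m^2 - 80*m - 58) - 39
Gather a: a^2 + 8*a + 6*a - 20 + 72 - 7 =a^2 + 14*a + 45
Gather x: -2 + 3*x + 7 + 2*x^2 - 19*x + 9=2*x^2 - 16*x + 14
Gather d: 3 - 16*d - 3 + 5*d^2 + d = 5*d^2 - 15*d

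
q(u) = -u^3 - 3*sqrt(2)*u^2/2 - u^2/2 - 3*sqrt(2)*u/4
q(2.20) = -25.67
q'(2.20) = -27.11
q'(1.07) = -10.10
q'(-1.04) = 1.15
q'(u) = -3*u^2 - 3*sqrt(2)*u - u - 3*sqrt(2)/4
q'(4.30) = -79.07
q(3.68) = -89.24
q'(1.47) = -15.25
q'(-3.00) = -12.33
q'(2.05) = -24.42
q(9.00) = -950.87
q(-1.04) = -0.61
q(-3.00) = 6.59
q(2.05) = -21.81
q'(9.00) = -291.24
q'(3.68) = -60.98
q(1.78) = -15.83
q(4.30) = -132.54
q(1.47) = -10.40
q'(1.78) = -19.90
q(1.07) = -5.36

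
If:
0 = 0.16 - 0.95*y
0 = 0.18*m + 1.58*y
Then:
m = -1.48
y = 0.17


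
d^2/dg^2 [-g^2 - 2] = -2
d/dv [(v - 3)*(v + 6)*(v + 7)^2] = 4*v^3 + 51*v^2 + 146*v - 105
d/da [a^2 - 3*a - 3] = 2*a - 3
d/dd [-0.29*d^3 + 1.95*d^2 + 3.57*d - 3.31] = -0.87*d^2 + 3.9*d + 3.57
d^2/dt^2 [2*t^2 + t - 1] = 4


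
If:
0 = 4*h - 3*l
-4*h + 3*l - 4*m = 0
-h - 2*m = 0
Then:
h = 0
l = 0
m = 0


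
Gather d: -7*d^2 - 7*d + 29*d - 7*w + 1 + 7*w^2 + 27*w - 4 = -7*d^2 + 22*d + 7*w^2 + 20*w - 3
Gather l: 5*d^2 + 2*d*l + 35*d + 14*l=5*d^2 + 35*d + l*(2*d + 14)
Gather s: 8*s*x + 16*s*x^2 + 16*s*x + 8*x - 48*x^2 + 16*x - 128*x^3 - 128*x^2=s*(16*x^2 + 24*x) - 128*x^3 - 176*x^2 + 24*x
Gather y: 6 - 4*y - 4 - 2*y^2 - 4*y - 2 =-2*y^2 - 8*y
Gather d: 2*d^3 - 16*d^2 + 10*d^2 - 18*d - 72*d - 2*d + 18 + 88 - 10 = 2*d^3 - 6*d^2 - 92*d + 96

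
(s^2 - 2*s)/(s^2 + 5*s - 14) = s/(s + 7)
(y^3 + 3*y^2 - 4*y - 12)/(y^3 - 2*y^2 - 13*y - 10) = (y^2 + y - 6)/(y^2 - 4*y - 5)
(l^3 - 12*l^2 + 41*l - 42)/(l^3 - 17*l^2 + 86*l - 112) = (l - 3)/(l - 8)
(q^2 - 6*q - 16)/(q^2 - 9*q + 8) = (q + 2)/(q - 1)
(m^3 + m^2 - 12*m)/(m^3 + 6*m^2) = (m^2 + m - 12)/(m*(m + 6))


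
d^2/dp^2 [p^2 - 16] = 2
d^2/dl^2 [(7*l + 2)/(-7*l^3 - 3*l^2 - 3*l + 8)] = 6*(-3*(7*l + 2)*(7*l^2 + 2*l + 1)^2 + (49*l^2 + 14*l + (7*l + 1)*(7*l + 2) + 7)*(7*l^3 + 3*l^2 + 3*l - 8))/(7*l^3 + 3*l^2 + 3*l - 8)^3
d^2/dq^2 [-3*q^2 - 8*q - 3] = -6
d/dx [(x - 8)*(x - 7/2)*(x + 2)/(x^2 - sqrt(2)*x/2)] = (4*x^4 - 4*sqrt(2)*x^3 - 20*x^2 + 19*sqrt(2)*x^2 - 448*x + 112*sqrt(2))/(2*x^2*(2*x^2 - 2*sqrt(2)*x + 1))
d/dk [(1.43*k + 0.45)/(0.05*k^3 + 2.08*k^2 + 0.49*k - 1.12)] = (0.0715*k^3 + 2.9744*k^2 + 0.7007*k - (1.43*k + 0.45)*(0.15*k^2 + 4.16*k + 0.49) - 1.6016)/(0.05*k^3 + 2.08*k^2 + 0.49*k - 1.12)^2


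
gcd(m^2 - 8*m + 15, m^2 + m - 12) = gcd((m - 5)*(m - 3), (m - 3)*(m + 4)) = m - 3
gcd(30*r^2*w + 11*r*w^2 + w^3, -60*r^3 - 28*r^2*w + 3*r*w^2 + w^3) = 6*r + w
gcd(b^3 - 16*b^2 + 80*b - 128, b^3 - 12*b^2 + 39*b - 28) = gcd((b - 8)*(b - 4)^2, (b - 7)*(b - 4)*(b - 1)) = b - 4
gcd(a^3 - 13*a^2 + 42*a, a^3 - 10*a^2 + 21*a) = a^2 - 7*a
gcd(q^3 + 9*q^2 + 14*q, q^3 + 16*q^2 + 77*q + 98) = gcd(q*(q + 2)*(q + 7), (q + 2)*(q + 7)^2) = q^2 + 9*q + 14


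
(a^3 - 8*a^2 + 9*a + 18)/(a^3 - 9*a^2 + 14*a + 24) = (a - 3)/(a - 4)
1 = 1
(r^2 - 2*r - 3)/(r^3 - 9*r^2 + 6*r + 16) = (r - 3)/(r^2 - 10*r + 16)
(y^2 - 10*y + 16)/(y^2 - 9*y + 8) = (y - 2)/(y - 1)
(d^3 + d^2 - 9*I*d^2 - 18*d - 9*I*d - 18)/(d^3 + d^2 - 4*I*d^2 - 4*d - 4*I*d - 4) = (d^2 - 9*I*d - 18)/(d^2 - 4*I*d - 4)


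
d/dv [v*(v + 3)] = 2*v + 3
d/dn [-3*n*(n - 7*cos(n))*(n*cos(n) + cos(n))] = -3*n*(n + 1)*(7*sin(n) + 1)*cos(n) + 3*n*(n - 7*cos(n))*(n*sin(n) - sqrt(2)*cos(n + pi/4)) - 3*(n + 1)*(n - 7*cos(n))*cos(n)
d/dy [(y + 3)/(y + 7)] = 4/(y + 7)^2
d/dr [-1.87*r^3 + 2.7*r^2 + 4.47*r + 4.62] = -5.61*r^2 + 5.4*r + 4.47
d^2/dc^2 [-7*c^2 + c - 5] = -14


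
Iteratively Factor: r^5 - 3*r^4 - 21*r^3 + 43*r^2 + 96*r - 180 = (r - 5)*(r^4 + 2*r^3 - 11*r^2 - 12*r + 36) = (r - 5)*(r + 3)*(r^3 - r^2 - 8*r + 12) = (r - 5)*(r - 2)*(r + 3)*(r^2 + r - 6) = (r - 5)*(r - 2)*(r + 3)^2*(r - 2)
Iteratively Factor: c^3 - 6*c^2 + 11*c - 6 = (c - 3)*(c^2 - 3*c + 2) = (c - 3)*(c - 1)*(c - 2)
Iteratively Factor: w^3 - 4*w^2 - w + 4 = (w - 4)*(w^2 - 1) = (w - 4)*(w + 1)*(w - 1)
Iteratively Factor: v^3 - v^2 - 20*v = (v)*(v^2 - v - 20) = v*(v - 5)*(v + 4)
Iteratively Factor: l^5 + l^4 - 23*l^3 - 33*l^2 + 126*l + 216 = (l - 4)*(l^4 + 5*l^3 - 3*l^2 - 45*l - 54) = (l - 4)*(l - 3)*(l^3 + 8*l^2 + 21*l + 18) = (l - 4)*(l - 3)*(l + 2)*(l^2 + 6*l + 9) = (l - 4)*(l - 3)*(l + 2)*(l + 3)*(l + 3)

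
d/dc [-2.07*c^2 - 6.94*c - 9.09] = -4.14*c - 6.94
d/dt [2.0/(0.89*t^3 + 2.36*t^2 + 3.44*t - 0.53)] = (-5.34*t^2 - 9.44*t - 6.88)/(0.89*t^3 + 2.36*t^2 + 3.44*t - 0.53)^2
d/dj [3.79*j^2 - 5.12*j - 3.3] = 7.58*j - 5.12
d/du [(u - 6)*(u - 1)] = 2*u - 7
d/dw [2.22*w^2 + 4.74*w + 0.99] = 4.44*w + 4.74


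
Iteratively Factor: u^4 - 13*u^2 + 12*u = (u)*(u^3 - 13*u + 12) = u*(u + 4)*(u^2 - 4*u + 3) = u*(u - 3)*(u + 4)*(u - 1)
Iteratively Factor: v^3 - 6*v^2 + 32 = (v - 4)*(v^2 - 2*v - 8) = (v - 4)*(v + 2)*(v - 4)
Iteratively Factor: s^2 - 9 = (s + 3)*(s - 3)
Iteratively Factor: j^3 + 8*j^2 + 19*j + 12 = (j + 1)*(j^2 + 7*j + 12) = (j + 1)*(j + 3)*(j + 4)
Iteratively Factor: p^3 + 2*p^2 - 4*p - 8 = (p - 2)*(p^2 + 4*p + 4) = (p - 2)*(p + 2)*(p + 2)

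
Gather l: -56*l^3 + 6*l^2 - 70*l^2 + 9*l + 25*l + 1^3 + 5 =-56*l^3 - 64*l^2 + 34*l + 6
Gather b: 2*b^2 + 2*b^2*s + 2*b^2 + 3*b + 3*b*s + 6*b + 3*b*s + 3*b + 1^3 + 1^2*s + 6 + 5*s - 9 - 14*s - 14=b^2*(2*s + 4) + b*(6*s + 12) - 8*s - 16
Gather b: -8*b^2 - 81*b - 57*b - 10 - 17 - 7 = -8*b^2 - 138*b - 34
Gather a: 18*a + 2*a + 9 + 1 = 20*a + 10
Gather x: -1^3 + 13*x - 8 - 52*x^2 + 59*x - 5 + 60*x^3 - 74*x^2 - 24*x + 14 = 60*x^3 - 126*x^2 + 48*x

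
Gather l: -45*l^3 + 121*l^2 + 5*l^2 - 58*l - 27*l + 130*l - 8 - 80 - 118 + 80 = -45*l^3 + 126*l^2 + 45*l - 126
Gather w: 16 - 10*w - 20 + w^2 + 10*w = w^2 - 4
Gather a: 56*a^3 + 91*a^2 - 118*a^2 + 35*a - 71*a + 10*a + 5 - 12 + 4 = 56*a^3 - 27*a^2 - 26*a - 3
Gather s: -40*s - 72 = -40*s - 72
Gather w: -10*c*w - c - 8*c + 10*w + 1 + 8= -9*c + w*(10 - 10*c) + 9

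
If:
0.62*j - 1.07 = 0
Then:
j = 1.73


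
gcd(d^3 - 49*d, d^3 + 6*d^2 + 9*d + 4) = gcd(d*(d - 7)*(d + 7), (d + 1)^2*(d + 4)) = 1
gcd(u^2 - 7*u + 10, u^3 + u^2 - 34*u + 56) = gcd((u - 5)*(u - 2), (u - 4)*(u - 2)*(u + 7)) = u - 2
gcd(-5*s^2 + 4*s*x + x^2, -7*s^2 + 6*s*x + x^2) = -s + x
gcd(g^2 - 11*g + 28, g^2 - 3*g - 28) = g - 7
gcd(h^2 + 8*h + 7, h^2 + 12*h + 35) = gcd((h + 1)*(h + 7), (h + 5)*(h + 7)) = h + 7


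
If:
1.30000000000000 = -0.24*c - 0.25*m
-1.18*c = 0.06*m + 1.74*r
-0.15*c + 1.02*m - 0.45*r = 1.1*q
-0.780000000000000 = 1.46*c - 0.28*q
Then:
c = -1.29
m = -3.97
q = -3.92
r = 1.01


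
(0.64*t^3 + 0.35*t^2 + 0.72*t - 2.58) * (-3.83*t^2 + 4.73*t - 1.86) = -2.4512*t^5 + 1.6867*t^4 - 2.2925*t^3 + 12.636*t^2 - 13.5426*t + 4.7988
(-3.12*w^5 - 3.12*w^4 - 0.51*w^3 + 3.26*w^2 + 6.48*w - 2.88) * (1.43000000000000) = -4.4616*w^5 - 4.4616*w^4 - 0.7293*w^3 + 4.6618*w^2 + 9.2664*w - 4.1184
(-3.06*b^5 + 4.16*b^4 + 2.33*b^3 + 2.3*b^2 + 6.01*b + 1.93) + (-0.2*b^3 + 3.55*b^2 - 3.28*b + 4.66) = -3.06*b^5 + 4.16*b^4 + 2.13*b^3 + 5.85*b^2 + 2.73*b + 6.59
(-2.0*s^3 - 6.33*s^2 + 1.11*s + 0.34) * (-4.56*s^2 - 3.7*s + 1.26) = 9.12*s^5 + 36.2648*s^4 + 15.8394*s^3 - 13.6332*s^2 + 0.1406*s + 0.4284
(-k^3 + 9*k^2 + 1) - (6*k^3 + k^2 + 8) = -7*k^3 + 8*k^2 - 7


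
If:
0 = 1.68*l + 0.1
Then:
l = -0.06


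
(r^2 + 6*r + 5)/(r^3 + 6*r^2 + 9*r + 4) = (r + 5)/(r^2 + 5*r + 4)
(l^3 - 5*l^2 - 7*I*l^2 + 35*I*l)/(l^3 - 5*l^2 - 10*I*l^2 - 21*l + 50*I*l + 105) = l/(l - 3*I)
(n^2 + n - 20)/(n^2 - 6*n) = (n^2 + n - 20)/(n*(n - 6))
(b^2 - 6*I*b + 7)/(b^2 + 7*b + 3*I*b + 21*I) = (b^2 - 6*I*b + 7)/(b^2 + b*(7 + 3*I) + 21*I)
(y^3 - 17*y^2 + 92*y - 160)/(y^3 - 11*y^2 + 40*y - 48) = (y^2 - 13*y + 40)/(y^2 - 7*y + 12)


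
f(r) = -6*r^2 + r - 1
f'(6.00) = -71.00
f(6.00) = -211.00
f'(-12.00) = 145.00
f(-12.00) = -877.00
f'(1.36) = -15.32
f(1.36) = -10.74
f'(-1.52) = 19.24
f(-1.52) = -16.38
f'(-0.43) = 6.16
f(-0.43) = -2.54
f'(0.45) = -4.40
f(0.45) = -1.76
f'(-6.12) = 74.44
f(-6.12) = -231.85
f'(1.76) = -20.12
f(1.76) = -17.83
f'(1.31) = -14.72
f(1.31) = -9.99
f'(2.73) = -31.76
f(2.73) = -42.99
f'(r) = 1 - 12*r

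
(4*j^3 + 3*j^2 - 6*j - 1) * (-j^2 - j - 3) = -4*j^5 - 7*j^4 - 9*j^3 - 2*j^2 + 19*j + 3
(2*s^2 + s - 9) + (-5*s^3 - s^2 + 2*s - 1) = -5*s^3 + s^2 + 3*s - 10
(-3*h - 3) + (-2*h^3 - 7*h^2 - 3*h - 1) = -2*h^3 - 7*h^2 - 6*h - 4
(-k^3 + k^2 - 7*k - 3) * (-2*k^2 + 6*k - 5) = 2*k^5 - 8*k^4 + 25*k^3 - 41*k^2 + 17*k + 15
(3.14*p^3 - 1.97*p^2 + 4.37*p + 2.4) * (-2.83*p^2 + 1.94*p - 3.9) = -8.8862*p^5 + 11.6667*p^4 - 28.4349*p^3 + 9.3688*p^2 - 12.387*p - 9.36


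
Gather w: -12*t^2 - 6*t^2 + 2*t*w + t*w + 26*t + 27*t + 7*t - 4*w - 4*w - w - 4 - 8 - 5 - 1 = -18*t^2 + 60*t + w*(3*t - 9) - 18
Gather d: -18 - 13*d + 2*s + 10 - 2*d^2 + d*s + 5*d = -2*d^2 + d*(s - 8) + 2*s - 8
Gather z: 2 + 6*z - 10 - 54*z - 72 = -48*z - 80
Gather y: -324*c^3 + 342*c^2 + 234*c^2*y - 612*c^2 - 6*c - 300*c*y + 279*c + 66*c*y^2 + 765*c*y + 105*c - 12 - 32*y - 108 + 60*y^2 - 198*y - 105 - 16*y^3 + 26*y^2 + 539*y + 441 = -324*c^3 - 270*c^2 + 378*c - 16*y^3 + y^2*(66*c + 86) + y*(234*c^2 + 465*c + 309) + 216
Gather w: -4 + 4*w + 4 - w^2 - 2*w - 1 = -w^2 + 2*w - 1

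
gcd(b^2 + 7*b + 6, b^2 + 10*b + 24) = b + 6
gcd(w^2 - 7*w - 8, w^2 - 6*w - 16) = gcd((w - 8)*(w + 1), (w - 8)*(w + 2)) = w - 8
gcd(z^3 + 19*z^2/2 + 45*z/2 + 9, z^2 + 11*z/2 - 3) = z + 6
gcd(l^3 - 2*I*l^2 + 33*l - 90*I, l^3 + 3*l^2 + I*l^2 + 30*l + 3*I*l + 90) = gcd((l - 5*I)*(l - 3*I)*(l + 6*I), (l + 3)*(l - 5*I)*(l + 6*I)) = l^2 + I*l + 30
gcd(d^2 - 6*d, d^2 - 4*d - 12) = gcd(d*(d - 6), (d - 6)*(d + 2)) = d - 6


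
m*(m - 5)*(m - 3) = m^3 - 8*m^2 + 15*m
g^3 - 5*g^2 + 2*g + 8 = (g - 4)*(g - 2)*(g + 1)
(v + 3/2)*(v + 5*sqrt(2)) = v^2 + 3*v/2 + 5*sqrt(2)*v + 15*sqrt(2)/2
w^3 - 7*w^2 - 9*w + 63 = (w - 7)*(w - 3)*(w + 3)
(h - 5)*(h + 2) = h^2 - 3*h - 10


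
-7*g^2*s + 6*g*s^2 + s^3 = s*(-g + s)*(7*g + s)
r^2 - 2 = (r - sqrt(2))*(r + sqrt(2))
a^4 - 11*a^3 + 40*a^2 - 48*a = a*(a - 4)^2*(a - 3)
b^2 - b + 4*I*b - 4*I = (b - 1)*(b + 4*I)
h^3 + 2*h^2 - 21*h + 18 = (h - 3)*(h - 1)*(h + 6)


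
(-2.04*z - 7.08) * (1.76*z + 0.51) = -3.5904*z^2 - 13.5012*z - 3.6108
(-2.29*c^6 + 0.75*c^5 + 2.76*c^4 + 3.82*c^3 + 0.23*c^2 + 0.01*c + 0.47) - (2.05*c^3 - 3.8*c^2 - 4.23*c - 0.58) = -2.29*c^6 + 0.75*c^5 + 2.76*c^4 + 1.77*c^3 + 4.03*c^2 + 4.24*c + 1.05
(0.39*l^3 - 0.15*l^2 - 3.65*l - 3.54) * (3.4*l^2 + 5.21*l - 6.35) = 1.326*l^5 + 1.5219*l^4 - 15.668*l^3 - 30.1*l^2 + 4.7341*l + 22.479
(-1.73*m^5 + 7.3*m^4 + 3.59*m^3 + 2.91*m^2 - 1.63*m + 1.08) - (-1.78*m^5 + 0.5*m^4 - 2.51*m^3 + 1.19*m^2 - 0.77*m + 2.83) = 0.05*m^5 + 6.8*m^4 + 6.1*m^3 + 1.72*m^2 - 0.86*m - 1.75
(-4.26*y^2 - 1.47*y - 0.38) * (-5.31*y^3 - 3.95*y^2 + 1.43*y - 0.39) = 22.6206*y^5 + 24.6327*y^4 + 1.7325*y^3 + 1.0603*y^2 + 0.0299*y + 0.1482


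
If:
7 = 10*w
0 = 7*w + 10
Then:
No Solution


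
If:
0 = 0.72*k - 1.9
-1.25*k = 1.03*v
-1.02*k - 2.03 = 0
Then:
No Solution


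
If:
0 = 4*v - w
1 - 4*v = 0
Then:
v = 1/4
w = 1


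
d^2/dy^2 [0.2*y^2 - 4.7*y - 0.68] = 0.400000000000000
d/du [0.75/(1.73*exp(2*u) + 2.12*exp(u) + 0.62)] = (-2.595*exp(u) - 1.59)*exp(u)/(1.73*exp(2*u) + 2.12*exp(u) + 0.62)^2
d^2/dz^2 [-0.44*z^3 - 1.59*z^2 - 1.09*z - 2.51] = -2.64*z - 3.18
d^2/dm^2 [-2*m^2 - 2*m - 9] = -4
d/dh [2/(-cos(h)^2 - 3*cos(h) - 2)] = -2*(2*cos(h) + 3)*sin(h)/(cos(h)^2 + 3*cos(h) + 2)^2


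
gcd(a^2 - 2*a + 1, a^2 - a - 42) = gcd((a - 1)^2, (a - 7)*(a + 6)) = 1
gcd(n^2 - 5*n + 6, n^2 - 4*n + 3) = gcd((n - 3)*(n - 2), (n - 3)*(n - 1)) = n - 3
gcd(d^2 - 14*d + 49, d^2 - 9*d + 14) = d - 7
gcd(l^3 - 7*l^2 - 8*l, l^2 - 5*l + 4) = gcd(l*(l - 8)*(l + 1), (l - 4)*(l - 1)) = 1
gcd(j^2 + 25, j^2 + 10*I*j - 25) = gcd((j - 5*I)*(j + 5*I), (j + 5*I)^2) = j + 5*I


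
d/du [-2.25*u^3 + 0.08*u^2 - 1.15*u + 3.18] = -6.75*u^2 + 0.16*u - 1.15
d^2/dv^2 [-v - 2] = 0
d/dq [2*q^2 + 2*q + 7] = 4*q + 2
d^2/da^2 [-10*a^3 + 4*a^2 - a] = 8 - 60*a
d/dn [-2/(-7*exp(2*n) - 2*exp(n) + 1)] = (-28*exp(n) - 4)*exp(n)/(7*exp(2*n) + 2*exp(n) - 1)^2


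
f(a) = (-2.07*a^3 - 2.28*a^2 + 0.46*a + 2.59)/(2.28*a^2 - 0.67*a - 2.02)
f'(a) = (0.67 - 4.56*a)*(-2.07*a^3 - 2.28*a^2 + 0.46*a + 2.59)/(2.28*a^2 - 0.67*a - 2.02)^2 + (-6.21*a^2 - 4.56*a + 0.46)/(2.28*a^2 - 0.67*a - 2.02)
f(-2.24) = 1.23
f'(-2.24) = -0.65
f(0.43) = -1.17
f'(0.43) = 0.61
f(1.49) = -4.22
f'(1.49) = 2.82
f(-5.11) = 3.56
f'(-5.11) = -0.87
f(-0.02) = -1.29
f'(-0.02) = 0.21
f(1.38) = -4.69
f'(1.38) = 6.24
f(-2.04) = 1.10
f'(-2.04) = -0.58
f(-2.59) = 1.47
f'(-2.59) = -0.74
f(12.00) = -12.25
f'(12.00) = -0.90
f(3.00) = -4.39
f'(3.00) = -0.73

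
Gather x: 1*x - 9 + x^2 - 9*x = x^2 - 8*x - 9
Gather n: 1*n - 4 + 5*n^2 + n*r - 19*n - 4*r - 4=5*n^2 + n*(r - 18) - 4*r - 8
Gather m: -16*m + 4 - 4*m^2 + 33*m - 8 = -4*m^2 + 17*m - 4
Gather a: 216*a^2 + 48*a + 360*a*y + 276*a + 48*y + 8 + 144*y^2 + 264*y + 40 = 216*a^2 + a*(360*y + 324) + 144*y^2 + 312*y + 48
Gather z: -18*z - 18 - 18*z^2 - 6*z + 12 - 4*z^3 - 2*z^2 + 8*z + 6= -4*z^3 - 20*z^2 - 16*z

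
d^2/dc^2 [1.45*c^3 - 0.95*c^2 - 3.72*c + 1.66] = 8.7*c - 1.9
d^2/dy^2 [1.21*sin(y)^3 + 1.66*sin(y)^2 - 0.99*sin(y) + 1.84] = 0.0824999999999996*sin(y) + 2.7225*sin(3*y) + 3.32*cos(2*y)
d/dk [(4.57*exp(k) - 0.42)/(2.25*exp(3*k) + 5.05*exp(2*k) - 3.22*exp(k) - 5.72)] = (-20.565*exp(3*k) - 20.2435*exp(2*k) + 4.242*exp(k) - 27.4928)*exp(k)/(5.0625*exp(6*k) + 22.725*exp(5*k) + 11.0125*exp(4*k) - 58.262*exp(3*k) - 47.4036*exp(2*k) + 36.8368*exp(k) + 32.7184)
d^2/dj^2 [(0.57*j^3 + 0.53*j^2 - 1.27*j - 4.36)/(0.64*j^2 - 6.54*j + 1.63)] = (3.5527136788005e-15*j^4 + 50.966728*j^3 - 50.490396*j^2 + 126.531078*j - 388.132242)/(0.262144*j^6 - 8.036352*j^5 + 84.124416*j^4 - 320.661432*j^3 + 214.254372*j^2 - 52.128378*j + 4.330747)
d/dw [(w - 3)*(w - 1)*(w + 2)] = 3*w^2 - 4*w - 5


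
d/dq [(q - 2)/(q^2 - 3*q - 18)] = (q^2 - 3*q - (q - 2)*(2*q - 3) - 18)/(-q^2 + 3*q + 18)^2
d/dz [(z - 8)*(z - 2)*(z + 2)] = 3*z^2 - 16*z - 4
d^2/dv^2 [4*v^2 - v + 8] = 8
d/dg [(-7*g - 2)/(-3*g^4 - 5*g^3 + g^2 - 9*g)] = (-63*g^4 - 94*g^3 - 23*g^2 + 4*g - 18)/(g^2*(9*g^6 + 30*g^5 + 19*g^4 + 44*g^3 + 91*g^2 - 18*g + 81))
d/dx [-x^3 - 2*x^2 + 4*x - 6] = -3*x^2 - 4*x + 4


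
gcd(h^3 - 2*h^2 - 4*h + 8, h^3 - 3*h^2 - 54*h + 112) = h - 2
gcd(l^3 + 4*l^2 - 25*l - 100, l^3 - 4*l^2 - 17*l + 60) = l^2 - l - 20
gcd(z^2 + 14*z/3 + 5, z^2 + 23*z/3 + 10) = z + 5/3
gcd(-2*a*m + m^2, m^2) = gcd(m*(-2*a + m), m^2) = m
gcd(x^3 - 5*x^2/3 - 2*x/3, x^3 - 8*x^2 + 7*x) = x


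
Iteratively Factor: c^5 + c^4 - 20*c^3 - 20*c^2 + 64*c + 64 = (c + 1)*(c^4 - 20*c^2 + 64) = (c - 4)*(c + 1)*(c^3 + 4*c^2 - 4*c - 16) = (c - 4)*(c + 1)*(c + 2)*(c^2 + 2*c - 8) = (c - 4)*(c - 2)*(c + 1)*(c + 2)*(c + 4)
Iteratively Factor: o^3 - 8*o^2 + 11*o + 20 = (o + 1)*(o^2 - 9*o + 20) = (o - 5)*(o + 1)*(o - 4)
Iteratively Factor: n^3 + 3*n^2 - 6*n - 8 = (n + 1)*(n^2 + 2*n - 8) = (n - 2)*(n + 1)*(n + 4)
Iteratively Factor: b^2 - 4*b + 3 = (b - 1)*(b - 3)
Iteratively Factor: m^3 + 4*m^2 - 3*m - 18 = (m + 3)*(m^2 + m - 6) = (m - 2)*(m + 3)*(m + 3)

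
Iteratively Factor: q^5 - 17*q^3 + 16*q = (q)*(q^4 - 17*q^2 + 16) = q*(q + 4)*(q^3 - 4*q^2 - q + 4) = q*(q - 4)*(q + 4)*(q^2 - 1) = q*(q - 4)*(q - 1)*(q + 4)*(q + 1)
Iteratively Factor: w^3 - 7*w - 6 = (w - 3)*(w^2 + 3*w + 2) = (w - 3)*(w + 2)*(w + 1)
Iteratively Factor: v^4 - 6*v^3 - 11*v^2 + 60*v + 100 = (v - 5)*(v^3 - v^2 - 16*v - 20) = (v - 5)^2*(v^2 + 4*v + 4) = (v - 5)^2*(v + 2)*(v + 2)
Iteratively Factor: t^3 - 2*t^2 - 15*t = (t + 3)*(t^2 - 5*t) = (t - 5)*(t + 3)*(t)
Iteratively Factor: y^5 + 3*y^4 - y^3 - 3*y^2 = (y)*(y^4 + 3*y^3 - y^2 - 3*y) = y*(y + 1)*(y^3 + 2*y^2 - 3*y) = y*(y - 1)*(y + 1)*(y^2 + 3*y) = y^2*(y - 1)*(y + 1)*(y + 3)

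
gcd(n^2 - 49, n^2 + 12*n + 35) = n + 7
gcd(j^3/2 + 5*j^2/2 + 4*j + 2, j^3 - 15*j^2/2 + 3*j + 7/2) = 1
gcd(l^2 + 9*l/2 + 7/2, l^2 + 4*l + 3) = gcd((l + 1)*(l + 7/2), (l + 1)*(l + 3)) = l + 1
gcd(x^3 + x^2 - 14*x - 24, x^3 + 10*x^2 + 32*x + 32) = x + 2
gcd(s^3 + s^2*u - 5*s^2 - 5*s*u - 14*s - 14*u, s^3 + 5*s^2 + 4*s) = 1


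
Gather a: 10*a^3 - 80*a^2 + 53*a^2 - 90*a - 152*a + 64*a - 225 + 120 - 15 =10*a^3 - 27*a^2 - 178*a - 120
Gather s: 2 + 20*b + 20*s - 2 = 20*b + 20*s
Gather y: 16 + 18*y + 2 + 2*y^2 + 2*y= 2*y^2 + 20*y + 18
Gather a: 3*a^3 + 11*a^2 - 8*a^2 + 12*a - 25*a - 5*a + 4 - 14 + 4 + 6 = 3*a^3 + 3*a^2 - 18*a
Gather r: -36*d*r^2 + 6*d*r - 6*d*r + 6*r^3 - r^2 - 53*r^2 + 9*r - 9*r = 6*r^3 + r^2*(-36*d - 54)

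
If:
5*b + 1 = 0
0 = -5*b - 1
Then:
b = -1/5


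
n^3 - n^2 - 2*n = n*(n - 2)*(n + 1)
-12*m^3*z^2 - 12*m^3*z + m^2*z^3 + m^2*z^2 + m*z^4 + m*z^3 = z*(-3*m + z)*(4*m + z)*(m*z + m)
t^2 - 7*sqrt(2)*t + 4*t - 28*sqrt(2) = (t + 4)*(t - 7*sqrt(2))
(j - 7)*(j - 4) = j^2 - 11*j + 28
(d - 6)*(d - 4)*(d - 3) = d^3 - 13*d^2 + 54*d - 72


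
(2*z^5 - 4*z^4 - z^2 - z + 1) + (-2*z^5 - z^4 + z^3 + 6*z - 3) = -5*z^4 + z^3 - z^2 + 5*z - 2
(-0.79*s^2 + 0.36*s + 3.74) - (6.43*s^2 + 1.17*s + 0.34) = -7.22*s^2 - 0.81*s + 3.4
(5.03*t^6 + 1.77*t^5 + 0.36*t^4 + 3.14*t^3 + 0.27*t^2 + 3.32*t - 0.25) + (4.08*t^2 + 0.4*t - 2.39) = 5.03*t^6 + 1.77*t^5 + 0.36*t^4 + 3.14*t^3 + 4.35*t^2 + 3.72*t - 2.64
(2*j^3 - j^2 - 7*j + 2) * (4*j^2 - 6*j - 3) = 8*j^5 - 16*j^4 - 28*j^3 + 53*j^2 + 9*j - 6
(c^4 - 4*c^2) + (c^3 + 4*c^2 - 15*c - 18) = c^4 + c^3 - 15*c - 18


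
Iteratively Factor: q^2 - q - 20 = (q + 4)*(q - 5)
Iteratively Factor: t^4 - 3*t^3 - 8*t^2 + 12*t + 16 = (t - 4)*(t^3 + t^2 - 4*t - 4) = (t - 4)*(t - 2)*(t^2 + 3*t + 2) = (t - 4)*(t - 2)*(t + 1)*(t + 2)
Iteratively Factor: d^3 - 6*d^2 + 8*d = (d - 2)*(d^2 - 4*d) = d*(d - 2)*(d - 4)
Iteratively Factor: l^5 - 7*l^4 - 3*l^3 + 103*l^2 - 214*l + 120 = (l - 2)*(l^4 - 5*l^3 - 13*l^2 + 77*l - 60) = (l - 2)*(l + 4)*(l^3 - 9*l^2 + 23*l - 15) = (l - 2)*(l - 1)*(l + 4)*(l^2 - 8*l + 15) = (l - 3)*(l - 2)*(l - 1)*(l + 4)*(l - 5)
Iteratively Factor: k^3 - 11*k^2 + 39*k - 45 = (k - 5)*(k^2 - 6*k + 9) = (k - 5)*(k - 3)*(k - 3)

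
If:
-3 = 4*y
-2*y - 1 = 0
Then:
No Solution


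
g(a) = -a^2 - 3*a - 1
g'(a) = -2*a - 3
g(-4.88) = -10.17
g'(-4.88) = 6.76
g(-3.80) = -4.04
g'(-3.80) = 4.60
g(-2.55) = 0.15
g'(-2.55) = 2.10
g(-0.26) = -0.29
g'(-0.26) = -2.48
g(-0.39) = 0.02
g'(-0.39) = -2.22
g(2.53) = -14.99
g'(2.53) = -8.06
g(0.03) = -1.09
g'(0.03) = -3.06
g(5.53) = -48.17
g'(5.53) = -14.06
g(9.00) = -109.00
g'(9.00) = -21.00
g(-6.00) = -19.00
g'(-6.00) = 9.00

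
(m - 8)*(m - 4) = m^2 - 12*m + 32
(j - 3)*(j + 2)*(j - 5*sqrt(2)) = j^3 - 5*sqrt(2)*j^2 - j^2 - 6*j + 5*sqrt(2)*j + 30*sqrt(2)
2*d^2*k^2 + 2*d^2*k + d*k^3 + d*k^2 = k*(2*d + k)*(d*k + d)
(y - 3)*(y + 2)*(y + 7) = y^3 + 6*y^2 - 13*y - 42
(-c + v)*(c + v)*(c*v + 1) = -c^3*v - c^2 + c*v^3 + v^2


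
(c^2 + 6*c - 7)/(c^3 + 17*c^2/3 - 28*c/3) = 3*(c - 1)/(c*(3*c - 4))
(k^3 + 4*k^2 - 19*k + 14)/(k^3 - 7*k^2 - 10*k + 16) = (k^2 + 5*k - 14)/(k^2 - 6*k - 16)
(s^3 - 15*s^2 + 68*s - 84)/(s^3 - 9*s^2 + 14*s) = (s - 6)/s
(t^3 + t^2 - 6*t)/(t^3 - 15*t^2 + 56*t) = (t^2 + t - 6)/(t^2 - 15*t + 56)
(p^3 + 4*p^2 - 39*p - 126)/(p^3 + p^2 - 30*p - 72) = (p + 7)/(p + 4)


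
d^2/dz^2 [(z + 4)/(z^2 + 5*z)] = 2*(-3*z*(z + 3)*(z + 5) + (z + 4)*(2*z + 5)^2)/(z^3*(z + 5)^3)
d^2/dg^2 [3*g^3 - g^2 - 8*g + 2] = 18*g - 2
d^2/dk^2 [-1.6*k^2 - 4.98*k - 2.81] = -3.20000000000000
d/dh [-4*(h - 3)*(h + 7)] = -8*h - 16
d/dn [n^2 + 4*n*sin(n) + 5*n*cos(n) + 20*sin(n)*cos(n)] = -5*n*sin(n) + 4*n*cos(n) + 2*n + 4*sin(n) + 5*cos(n) + 20*cos(2*n)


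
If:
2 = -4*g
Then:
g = -1/2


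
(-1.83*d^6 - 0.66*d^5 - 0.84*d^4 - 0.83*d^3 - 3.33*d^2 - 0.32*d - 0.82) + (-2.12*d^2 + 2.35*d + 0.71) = -1.83*d^6 - 0.66*d^5 - 0.84*d^4 - 0.83*d^3 - 5.45*d^2 + 2.03*d - 0.11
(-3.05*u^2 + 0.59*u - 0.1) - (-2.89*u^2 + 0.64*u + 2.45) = -0.16*u^2 - 0.05*u - 2.55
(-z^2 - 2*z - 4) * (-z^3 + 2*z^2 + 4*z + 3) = z^5 - 4*z^3 - 19*z^2 - 22*z - 12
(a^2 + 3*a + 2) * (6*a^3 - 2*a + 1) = 6*a^5 + 18*a^4 + 10*a^3 - 5*a^2 - a + 2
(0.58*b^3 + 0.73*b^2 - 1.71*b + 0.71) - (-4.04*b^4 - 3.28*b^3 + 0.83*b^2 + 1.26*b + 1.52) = 4.04*b^4 + 3.86*b^3 - 0.1*b^2 - 2.97*b - 0.81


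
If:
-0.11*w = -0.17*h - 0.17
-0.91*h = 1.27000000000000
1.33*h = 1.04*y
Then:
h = -1.40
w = -0.61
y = -1.78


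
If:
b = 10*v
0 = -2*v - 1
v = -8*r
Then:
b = -5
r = 1/16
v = -1/2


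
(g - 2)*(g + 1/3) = g^2 - 5*g/3 - 2/3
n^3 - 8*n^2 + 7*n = n*(n - 7)*(n - 1)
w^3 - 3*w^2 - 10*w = w*(w - 5)*(w + 2)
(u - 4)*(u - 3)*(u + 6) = u^3 - u^2 - 30*u + 72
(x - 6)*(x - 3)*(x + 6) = x^3 - 3*x^2 - 36*x + 108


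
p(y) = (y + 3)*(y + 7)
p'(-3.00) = 4.00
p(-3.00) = 0.00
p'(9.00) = 28.00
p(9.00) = 192.00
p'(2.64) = 15.28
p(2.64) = 54.37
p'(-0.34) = 9.32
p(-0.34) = 17.72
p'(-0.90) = 8.20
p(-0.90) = 12.81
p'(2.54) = 15.08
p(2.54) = 52.85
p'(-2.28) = 5.44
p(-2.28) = 3.40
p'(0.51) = 11.02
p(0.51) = 26.36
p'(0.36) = 10.72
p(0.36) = 24.73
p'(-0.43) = 9.14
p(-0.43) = 16.88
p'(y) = 2*y + 10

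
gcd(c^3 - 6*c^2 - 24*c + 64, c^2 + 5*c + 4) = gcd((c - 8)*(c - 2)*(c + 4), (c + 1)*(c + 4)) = c + 4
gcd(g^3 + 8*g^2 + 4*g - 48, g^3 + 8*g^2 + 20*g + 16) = g + 4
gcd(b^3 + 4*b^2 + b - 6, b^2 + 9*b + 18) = b + 3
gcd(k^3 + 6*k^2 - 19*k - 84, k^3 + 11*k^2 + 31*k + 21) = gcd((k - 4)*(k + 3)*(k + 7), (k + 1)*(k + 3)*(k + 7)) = k^2 + 10*k + 21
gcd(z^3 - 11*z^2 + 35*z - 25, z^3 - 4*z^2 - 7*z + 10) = z^2 - 6*z + 5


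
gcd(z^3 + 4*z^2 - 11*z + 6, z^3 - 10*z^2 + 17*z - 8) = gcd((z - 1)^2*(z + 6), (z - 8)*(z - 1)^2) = z^2 - 2*z + 1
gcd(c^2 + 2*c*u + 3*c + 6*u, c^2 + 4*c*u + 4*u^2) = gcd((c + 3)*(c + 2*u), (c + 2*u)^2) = c + 2*u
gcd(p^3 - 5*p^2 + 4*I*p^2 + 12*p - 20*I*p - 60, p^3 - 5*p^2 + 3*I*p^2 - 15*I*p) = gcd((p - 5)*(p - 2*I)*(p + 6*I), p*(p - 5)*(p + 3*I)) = p - 5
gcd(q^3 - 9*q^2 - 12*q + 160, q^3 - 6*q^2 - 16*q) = q - 8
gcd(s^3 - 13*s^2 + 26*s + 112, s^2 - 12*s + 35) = s - 7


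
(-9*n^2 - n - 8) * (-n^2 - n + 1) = 9*n^4 + 10*n^3 + 7*n - 8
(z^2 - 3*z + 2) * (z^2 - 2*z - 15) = z^4 - 5*z^3 - 7*z^2 + 41*z - 30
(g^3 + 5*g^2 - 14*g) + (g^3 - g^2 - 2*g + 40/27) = 2*g^3 + 4*g^2 - 16*g + 40/27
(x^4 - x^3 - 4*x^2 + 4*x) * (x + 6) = x^5 + 5*x^4 - 10*x^3 - 20*x^2 + 24*x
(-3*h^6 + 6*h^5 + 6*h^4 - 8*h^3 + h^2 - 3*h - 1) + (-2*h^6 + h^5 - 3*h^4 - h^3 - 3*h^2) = -5*h^6 + 7*h^5 + 3*h^4 - 9*h^3 - 2*h^2 - 3*h - 1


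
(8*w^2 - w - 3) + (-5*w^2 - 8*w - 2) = 3*w^2 - 9*w - 5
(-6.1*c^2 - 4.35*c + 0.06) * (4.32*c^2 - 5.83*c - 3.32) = -26.352*c^4 + 16.771*c^3 + 45.8717*c^2 + 14.0922*c - 0.1992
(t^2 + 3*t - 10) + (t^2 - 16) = 2*t^2 + 3*t - 26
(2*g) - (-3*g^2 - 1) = 3*g^2 + 2*g + 1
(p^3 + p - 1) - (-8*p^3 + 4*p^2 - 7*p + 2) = 9*p^3 - 4*p^2 + 8*p - 3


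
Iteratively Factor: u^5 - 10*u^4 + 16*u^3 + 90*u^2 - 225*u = (u)*(u^4 - 10*u^3 + 16*u^2 + 90*u - 225) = u*(u - 3)*(u^3 - 7*u^2 - 5*u + 75) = u*(u - 5)*(u - 3)*(u^2 - 2*u - 15) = u*(u - 5)^2*(u - 3)*(u + 3)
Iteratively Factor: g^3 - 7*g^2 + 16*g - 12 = (g - 3)*(g^2 - 4*g + 4) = (g - 3)*(g - 2)*(g - 2)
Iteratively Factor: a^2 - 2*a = (a - 2)*(a)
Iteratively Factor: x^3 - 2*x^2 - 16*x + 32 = (x - 2)*(x^2 - 16) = (x - 2)*(x + 4)*(x - 4)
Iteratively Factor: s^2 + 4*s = (s)*(s + 4)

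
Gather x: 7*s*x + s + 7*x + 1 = s + x*(7*s + 7) + 1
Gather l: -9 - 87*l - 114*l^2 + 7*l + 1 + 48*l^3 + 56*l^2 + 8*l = 48*l^3 - 58*l^2 - 72*l - 8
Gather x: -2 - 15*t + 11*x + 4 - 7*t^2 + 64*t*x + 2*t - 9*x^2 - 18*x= -7*t^2 - 13*t - 9*x^2 + x*(64*t - 7) + 2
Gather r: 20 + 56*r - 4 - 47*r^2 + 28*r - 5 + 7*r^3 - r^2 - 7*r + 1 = 7*r^3 - 48*r^2 + 77*r + 12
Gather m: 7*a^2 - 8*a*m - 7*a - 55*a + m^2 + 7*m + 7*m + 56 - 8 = 7*a^2 - 62*a + m^2 + m*(14 - 8*a) + 48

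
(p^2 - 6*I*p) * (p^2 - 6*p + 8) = p^4 - 6*p^3 - 6*I*p^3 + 8*p^2 + 36*I*p^2 - 48*I*p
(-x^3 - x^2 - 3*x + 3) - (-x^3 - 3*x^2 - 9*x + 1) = 2*x^2 + 6*x + 2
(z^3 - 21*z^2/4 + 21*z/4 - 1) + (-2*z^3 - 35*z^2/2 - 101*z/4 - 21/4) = -z^3 - 91*z^2/4 - 20*z - 25/4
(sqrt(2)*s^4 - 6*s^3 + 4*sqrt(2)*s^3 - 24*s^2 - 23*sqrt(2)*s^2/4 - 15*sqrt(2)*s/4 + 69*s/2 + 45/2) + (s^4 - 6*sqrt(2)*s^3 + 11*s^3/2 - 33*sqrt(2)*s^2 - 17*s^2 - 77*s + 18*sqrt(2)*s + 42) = s^4 + sqrt(2)*s^4 - 2*sqrt(2)*s^3 - s^3/2 - 155*sqrt(2)*s^2/4 - 41*s^2 - 85*s/2 + 57*sqrt(2)*s/4 + 129/2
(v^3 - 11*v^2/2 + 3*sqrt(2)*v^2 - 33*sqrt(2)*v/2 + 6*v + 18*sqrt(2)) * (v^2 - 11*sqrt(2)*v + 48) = v^5 - 8*sqrt(2)*v^4 - 11*v^4/2 - 12*v^3 + 44*sqrt(2)*v^3 + 99*v^2 + 96*sqrt(2)*v^2 - 792*sqrt(2)*v - 108*v + 864*sqrt(2)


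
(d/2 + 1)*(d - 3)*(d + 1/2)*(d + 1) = d^4/2 + d^3/4 - 7*d^2/2 - 19*d/4 - 3/2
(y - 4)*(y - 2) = y^2 - 6*y + 8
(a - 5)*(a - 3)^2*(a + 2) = a^4 - 9*a^3 + 17*a^2 + 33*a - 90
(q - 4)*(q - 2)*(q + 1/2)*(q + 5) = q^4 - q^3/2 - 45*q^2/2 + 29*q + 20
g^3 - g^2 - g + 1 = (g - 1)^2*(g + 1)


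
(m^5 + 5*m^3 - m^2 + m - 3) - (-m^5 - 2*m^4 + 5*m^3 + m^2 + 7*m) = 2*m^5 + 2*m^4 - 2*m^2 - 6*m - 3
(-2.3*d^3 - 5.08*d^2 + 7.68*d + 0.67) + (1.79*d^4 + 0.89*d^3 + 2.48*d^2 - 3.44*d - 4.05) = 1.79*d^4 - 1.41*d^3 - 2.6*d^2 + 4.24*d - 3.38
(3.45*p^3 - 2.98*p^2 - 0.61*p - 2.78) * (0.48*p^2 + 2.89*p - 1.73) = 1.656*p^5 + 8.5401*p^4 - 14.8735*p^3 + 2.0581*p^2 - 6.9789*p + 4.8094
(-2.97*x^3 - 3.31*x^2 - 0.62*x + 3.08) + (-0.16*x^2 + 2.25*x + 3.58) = -2.97*x^3 - 3.47*x^2 + 1.63*x + 6.66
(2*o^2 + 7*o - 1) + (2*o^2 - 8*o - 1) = 4*o^2 - o - 2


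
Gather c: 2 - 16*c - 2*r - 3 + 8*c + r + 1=-8*c - r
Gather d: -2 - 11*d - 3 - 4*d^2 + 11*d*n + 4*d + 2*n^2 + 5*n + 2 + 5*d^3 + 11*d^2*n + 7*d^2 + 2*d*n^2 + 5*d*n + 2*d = 5*d^3 + d^2*(11*n + 3) + d*(2*n^2 + 16*n - 5) + 2*n^2 + 5*n - 3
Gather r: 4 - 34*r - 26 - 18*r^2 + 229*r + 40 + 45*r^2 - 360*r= 27*r^2 - 165*r + 18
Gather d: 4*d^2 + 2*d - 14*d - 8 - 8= 4*d^2 - 12*d - 16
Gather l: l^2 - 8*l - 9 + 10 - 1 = l^2 - 8*l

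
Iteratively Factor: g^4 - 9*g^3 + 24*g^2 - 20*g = (g - 2)*(g^3 - 7*g^2 + 10*g) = (g - 5)*(g - 2)*(g^2 - 2*g) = (g - 5)*(g - 2)^2*(g)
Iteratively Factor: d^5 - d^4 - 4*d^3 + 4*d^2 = (d - 2)*(d^4 + d^3 - 2*d^2) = d*(d - 2)*(d^3 + d^2 - 2*d) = d^2*(d - 2)*(d^2 + d - 2) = d^2*(d - 2)*(d + 2)*(d - 1)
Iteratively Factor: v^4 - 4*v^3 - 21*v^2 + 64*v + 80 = (v - 4)*(v^3 - 21*v - 20) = (v - 5)*(v - 4)*(v^2 + 5*v + 4) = (v - 5)*(v - 4)*(v + 4)*(v + 1)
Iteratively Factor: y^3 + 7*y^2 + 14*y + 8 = (y + 2)*(y^2 + 5*y + 4) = (y + 2)*(y + 4)*(y + 1)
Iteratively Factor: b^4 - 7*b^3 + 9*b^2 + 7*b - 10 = (b + 1)*(b^3 - 8*b^2 + 17*b - 10) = (b - 5)*(b + 1)*(b^2 - 3*b + 2) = (b - 5)*(b - 1)*(b + 1)*(b - 2)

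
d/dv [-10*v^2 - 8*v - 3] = -20*v - 8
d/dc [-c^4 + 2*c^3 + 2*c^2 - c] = -4*c^3 + 6*c^2 + 4*c - 1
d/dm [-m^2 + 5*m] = 5 - 2*m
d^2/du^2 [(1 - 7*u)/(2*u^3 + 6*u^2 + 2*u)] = (-21*u^5 - 57*u^4 - 32*u^3 + 30*u^2 + 9*u + 1)/(u^3*(u^6 + 9*u^5 + 30*u^4 + 45*u^3 + 30*u^2 + 9*u + 1))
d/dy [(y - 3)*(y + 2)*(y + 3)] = 3*y^2 + 4*y - 9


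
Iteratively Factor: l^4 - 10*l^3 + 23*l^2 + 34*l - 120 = (l - 3)*(l^3 - 7*l^2 + 2*l + 40) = (l - 3)*(l + 2)*(l^2 - 9*l + 20) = (l - 5)*(l - 3)*(l + 2)*(l - 4)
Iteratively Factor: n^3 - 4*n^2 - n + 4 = (n + 1)*(n^2 - 5*n + 4) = (n - 1)*(n + 1)*(n - 4)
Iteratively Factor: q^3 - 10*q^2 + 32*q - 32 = (q - 4)*(q^2 - 6*q + 8) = (q - 4)*(q - 2)*(q - 4)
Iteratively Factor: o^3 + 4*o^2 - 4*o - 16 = (o + 2)*(o^2 + 2*o - 8) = (o + 2)*(o + 4)*(o - 2)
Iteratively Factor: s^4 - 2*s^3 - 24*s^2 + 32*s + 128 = (s + 2)*(s^3 - 4*s^2 - 16*s + 64) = (s - 4)*(s + 2)*(s^2 - 16) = (s - 4)^2*(s + 2)*(s + 4)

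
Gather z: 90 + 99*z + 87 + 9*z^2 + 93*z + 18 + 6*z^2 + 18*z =15*z^2 + 210*z + 195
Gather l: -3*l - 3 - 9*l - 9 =-12*l - 12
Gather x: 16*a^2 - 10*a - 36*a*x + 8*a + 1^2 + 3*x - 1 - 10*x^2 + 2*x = 16*a^2 - 2*a - 10*x^2 + x*(5 - 36*a)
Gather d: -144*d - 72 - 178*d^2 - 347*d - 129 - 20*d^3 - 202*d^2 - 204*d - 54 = -20*d^3 - 380*d^2 - 695*d - 255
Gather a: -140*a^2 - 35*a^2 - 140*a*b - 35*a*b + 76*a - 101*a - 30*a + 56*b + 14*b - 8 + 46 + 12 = -175*a^2 + a*(-175*b - 55) + 70*b + 50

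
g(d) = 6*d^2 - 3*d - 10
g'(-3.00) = -39.00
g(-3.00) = 53.00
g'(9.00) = 105.00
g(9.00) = 449.00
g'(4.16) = 46.92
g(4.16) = 81.35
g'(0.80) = 6.60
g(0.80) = -8.56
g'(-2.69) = -35.28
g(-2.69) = 41.49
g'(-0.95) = -14.40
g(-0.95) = -1.74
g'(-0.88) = -13.56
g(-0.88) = -2.71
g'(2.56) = 27.72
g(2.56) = 21.64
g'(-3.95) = -50.40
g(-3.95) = 95.46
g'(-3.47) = -44.64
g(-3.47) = 72.66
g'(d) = 12*d - 3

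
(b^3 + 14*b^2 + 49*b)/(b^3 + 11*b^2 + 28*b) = (b + 7)/(b + 4)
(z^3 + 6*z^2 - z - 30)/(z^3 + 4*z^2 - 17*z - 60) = (z - 2)/(z - 4)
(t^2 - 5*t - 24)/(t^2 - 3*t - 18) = (t - 8)/(t - 6)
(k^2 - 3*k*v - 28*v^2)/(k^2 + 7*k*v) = (k^2 - 3*k*v - 28*v^2)/(k*(k + 7*v))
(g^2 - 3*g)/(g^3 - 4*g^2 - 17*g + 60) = g/(g^2 - g - 20)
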